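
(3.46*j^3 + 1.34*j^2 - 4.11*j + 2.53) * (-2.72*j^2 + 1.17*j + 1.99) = -9.4112*j^5 + 0.403399999999999*j^4 + 19.6324*j^3 - 9.0237*j^2 - 5.2188*j + 5.0347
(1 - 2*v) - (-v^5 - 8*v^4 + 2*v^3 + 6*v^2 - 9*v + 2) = v^5 + 8*v^4 - 2*v^3 - 6*v^2 + 7*v - 1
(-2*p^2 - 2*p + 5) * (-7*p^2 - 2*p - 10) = 14*p^4 + 18*p^3 - 11*p^2 + 10*p - 50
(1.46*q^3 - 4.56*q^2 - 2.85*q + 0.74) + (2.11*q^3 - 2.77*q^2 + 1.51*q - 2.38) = 3.57*q^3 - 7.33*q^2 - 1.34*q - 1.64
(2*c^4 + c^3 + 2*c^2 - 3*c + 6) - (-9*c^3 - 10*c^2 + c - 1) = 2*c^4 + 10*c^3 + 12*c^2 - 4*c + 7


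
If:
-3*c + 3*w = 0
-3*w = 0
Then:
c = 0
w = 0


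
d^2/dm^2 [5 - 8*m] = 0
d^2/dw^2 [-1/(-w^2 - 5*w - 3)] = 2*(-w^2 - 5*w + (2*w + 5)^2 - 3)/(w^2 + 5*w + 3)^3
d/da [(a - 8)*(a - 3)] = 2*a - 11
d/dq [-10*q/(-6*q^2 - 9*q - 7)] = 10*(7 - 6*q^2)/(36*q^4 + 108*q^3 + 165*q^2 + 126*q + 49)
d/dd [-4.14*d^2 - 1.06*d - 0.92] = -8.28*d - 1.06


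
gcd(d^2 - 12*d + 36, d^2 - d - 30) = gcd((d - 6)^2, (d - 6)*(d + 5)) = d - 6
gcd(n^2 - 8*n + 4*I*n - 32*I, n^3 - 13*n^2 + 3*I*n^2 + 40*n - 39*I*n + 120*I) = n - 8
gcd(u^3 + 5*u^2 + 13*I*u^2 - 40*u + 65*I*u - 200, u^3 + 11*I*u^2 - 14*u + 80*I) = u^2 + 13*I*u - 40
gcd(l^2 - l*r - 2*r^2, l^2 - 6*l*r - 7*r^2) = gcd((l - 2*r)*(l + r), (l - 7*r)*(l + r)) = l + r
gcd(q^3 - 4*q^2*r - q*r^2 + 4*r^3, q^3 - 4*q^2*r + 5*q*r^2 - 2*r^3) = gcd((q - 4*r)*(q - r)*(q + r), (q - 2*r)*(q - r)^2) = q - r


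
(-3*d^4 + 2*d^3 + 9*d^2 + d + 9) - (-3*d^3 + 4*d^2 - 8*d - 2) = -3*d^4 + 5*d^3 + 5*d^2 + 9*d + 11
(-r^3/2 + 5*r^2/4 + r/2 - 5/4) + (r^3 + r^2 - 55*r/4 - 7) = r^3/2 + 9*r^2/4 - 53*r/4 - 33/4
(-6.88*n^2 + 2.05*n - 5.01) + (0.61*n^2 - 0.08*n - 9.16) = -6.27*n^2 + 1.97*n - 14.17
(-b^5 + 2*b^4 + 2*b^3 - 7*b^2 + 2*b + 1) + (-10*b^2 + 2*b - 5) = -b^5 + 2*b^4 + 2*b^3 - 17*b^2 + 4*b - 4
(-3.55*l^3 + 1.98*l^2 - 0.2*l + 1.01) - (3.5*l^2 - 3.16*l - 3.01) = -3.55*l^3 - 1.52*l^2 + 2.96*l + 4.02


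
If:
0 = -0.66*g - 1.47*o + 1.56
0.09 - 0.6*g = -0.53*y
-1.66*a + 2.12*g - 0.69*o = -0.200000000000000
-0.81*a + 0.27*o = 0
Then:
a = 0.29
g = 0.42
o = 0.87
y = 0.30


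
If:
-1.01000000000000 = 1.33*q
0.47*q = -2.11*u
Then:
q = -0.76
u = 0.17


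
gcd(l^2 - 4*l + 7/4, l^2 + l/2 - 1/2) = l - 1/2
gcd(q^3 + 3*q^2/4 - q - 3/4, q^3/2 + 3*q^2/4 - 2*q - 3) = 1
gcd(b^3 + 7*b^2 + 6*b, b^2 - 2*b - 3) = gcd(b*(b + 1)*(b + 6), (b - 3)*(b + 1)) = b + 1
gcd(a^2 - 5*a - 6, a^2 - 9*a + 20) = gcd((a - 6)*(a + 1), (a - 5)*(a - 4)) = 1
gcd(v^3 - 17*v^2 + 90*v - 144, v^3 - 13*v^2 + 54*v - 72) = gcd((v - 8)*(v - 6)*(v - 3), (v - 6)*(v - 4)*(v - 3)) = v^2 - 9*v + 18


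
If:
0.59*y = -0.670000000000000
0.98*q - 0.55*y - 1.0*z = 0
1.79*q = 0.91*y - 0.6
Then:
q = -0.91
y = -1.14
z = -0.27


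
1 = 1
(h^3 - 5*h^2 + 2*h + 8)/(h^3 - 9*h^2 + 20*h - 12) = (h^2 - 3*h - 4)/(h^2 - 7*h + 6)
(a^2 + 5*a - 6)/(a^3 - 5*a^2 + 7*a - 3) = (a + 6)/(a^2 - 4*a + 3)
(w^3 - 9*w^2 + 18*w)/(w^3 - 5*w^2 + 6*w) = (w - 6)/(w - 2)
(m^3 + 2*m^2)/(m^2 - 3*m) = m*(m + 2)/(m - 3)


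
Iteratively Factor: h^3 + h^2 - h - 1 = (h - 1)*(h^2 + 2*h + 1) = (h - 1)*(h + 1)*(h + 1)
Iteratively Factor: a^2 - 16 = (a - 4)*(a + 4)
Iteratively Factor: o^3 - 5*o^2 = (o)*(o^2 - 5*o) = o*(o - 5)*(o)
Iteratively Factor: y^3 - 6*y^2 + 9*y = (y)*(y^2 - 6*y + 9) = y*(y - 3)*(y - 3)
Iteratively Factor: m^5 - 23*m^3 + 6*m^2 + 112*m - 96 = (m - 2)*(m^4 + 2*m^3 - 19*m^2 - 32*m + 48) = (m - 4)*(m - 2)*(m^3 + 6*m^2 + 5*m - 12) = (m - 4)*(m - 2)*(m + 4)*(m^2 + 2*m - 3) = (m - 4)*(m - 2)*(m - 1)*(m + 4)*(m + 3)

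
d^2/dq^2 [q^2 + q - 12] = 2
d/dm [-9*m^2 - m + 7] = -18*m - 1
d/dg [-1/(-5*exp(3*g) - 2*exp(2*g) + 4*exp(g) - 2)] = (-15*exp(2*g) - 4*exp(g) + 4)*exp(g)/(5*exp(3*g) + 2*exp(2*g) - 4*exp(g) + 2)^2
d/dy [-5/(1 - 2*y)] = -10/(2*y - 1)^2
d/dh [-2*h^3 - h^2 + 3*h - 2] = -6*h^2 - 2*h + 3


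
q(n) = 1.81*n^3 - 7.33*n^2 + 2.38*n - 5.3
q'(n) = 5.43*n^2 - 14.66*n + 2.38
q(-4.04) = -253.90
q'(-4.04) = 150.23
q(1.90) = -14.82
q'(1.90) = -5.87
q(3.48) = -9.51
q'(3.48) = 17.12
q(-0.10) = -5.61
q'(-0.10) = 3.90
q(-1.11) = -19.45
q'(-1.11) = 25.34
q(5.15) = 59.78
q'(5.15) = 70.90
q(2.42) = -16.82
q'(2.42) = -1.30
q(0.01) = -5.28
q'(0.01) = 2.23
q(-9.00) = -1939.94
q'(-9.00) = 574.15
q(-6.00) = -674.42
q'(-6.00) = 285.82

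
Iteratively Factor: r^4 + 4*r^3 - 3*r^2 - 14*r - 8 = (r - 2)*(r^3 + 6*r^2 + 9*r + 4) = (r - 2)*(r + 4)*(r^2 + 2*r + 1) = (r - 2)*(r + 1)*(r + 4)*(r + 1)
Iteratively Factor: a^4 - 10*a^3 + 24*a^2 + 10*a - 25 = (a - 1)*(a^3 - 9*a^2 + 15*a + 25) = (a - 5)*(a - 1)*(a^2 - 4*a - 5) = (a - 5)*(a - 1)*(a + 1)*(a - 5)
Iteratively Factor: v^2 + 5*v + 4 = (v + 4)*(v + 1)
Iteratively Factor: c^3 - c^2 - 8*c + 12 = (c + 3)*(c^2 - 4*c + 4) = (c - 2)*(c + 3)*(c - 2)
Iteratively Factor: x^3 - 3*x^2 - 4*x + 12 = (x + 2)*(x^2 - 5*x + 6) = (x - 3)*(x + 2)*(x - 2)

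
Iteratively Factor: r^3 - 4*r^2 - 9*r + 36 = (r - 3)*(r^2 - r - 12) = (r - 4)*(r - 3)*(r + 3)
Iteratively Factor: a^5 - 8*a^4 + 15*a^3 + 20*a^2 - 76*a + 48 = (a + 2)*(a^4 - 10*a^3 + 35*a^2 - 50*a + 24) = (a - 1)*(a + 2)*(a^3 - 9*a^2 + 26*a - 24) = (a - 2)*(a - 1)*(a + 2)*(a^2 - 7*a + 12) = (a - 3)*(a - 2)*(a - 1)*(a + 2)*(a - 4)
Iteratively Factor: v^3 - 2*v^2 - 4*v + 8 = (v + 2)*(v^2 - 4*v + 4) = (v - 2)*(v + 2)*(v - 2)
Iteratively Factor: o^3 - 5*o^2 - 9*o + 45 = (o - 5)*(o^2 - 9) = (o - 5)*(o - 3)*(o + 3)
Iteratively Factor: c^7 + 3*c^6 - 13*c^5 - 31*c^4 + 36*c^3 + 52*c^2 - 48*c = (c - 1)*(c^6 + 4*c^5 - 9*c^4 - 40*c^3 - 4*c^2 + 48*c) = (c - 1)*(c + 4)*(c^5 - 9*c^3 - 4*c^2 + 12*c) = (c - 1)*(c + 2)*(c + 4)*(c^4 - 2*c^3 - 5*c^2 + 6*c) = (c - 1)*(c + 2)^2*(c + 4)*(c^3 - 4*c^2 + 3*c) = (c - 3)*(c - 1)*(c + 2)^2*(c + 4)*(c^2 - c) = (c - 3)*(c - 1)^2*(c + 2)^2*(c + 4)*(c)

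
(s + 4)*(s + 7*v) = s^2 + 7*s*v + 4*s + 28*v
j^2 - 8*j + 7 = (j - 7)*(j - 1)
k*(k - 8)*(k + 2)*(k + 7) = k^4 + k^3 - 58*k^2 - 112*k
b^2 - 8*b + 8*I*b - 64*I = (b - 8)*(b + 8*I)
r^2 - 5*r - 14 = (r - 7)*(r + 2)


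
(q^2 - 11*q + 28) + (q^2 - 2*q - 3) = 2*q^2 - 13*q + 25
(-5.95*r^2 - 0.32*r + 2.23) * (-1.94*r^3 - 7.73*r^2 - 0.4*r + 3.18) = 11.543*r^5 + 46.6143*r^4 + 0.527400000000001*r^3 - 36.0309*r^2 - 1.9096*r + 7.0914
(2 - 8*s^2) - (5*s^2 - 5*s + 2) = -13*s^2 + 5*s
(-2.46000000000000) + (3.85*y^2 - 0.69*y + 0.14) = 3.85*y^2 - 0.69*y - 2.32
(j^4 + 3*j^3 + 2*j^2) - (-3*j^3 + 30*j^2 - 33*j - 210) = j^4 + 6*j^3 - 28*j^2 + 33*j + 210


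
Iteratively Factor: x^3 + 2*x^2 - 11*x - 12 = (x + 4)*(x^2 - 2*x - 3) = (x + 1)*(x + 4)*(x - 3)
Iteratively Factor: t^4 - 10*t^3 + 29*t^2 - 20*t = (t - 1)*(t^3 - 9*t^2 + 20*t) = t*(t - 1)*(t^2 - 9*t + 20) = t*(t - 4)*(t - 1)*(t - 5)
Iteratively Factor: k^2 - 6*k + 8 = (k - 2)*(k - 4)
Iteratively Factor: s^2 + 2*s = (s + 2)*(s)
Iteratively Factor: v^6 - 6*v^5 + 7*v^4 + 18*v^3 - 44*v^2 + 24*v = (v - 3)*(v^5 - 3*v^4 - 2*v^3 + 12*v^2 - 8*v) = (v - 3)*(v - 1)*(v^4 - 2*v^3 - 4*v^2 + 8*v) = (v - 3)*(v - 1)*(v + 2)*(v^3 - 4*v^2 + 4*v) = (v - 3)*(v - 2)*(v - 1)*(v + 2)*(v^2 - 2*v) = v*(v - 3)*(v - 2)*(v - 1)*(v + 2)*(v - 2)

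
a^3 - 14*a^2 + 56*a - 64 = (a - 8)*(a - 4)*(a - 2)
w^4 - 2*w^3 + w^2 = w^2*(w - 1)^2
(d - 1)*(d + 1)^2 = d^3 + d^2 - d - 1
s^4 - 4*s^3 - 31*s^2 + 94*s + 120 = (s - 6)*(s - 4)*(s + 1)*(s + 5)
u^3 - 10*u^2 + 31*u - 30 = (u - 5)*(u - 3)*(u - 2)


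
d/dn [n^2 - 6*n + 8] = 2*n - 6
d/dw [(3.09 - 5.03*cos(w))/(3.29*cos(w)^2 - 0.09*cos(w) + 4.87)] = (-16.5487*cos(w)^2 + 20.3322*cos(w) + 24.218)*sin(w)/(10.8241*cos(w)^4 - 0.5922*cos(w)^3 + 32.0527*cos(w)^2 - 0.8766*cos(w) + 23.7169)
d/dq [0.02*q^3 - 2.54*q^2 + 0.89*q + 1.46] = 0.06*q^2 - 5.08*q + 0.89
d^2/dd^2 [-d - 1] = 0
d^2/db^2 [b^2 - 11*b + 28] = 2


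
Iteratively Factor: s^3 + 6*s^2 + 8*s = (s + 2)*(s^2 + 4*s) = (s + 2)*(s + 4)*(s)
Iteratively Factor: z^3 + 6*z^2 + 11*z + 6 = (z + 1)*(z^2 + 5*z + 6) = (z + 1)*(z + 3)*(z + 2)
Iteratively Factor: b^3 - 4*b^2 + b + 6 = (b - 2)*(b^2 - 2*b - 3) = (b - 2)*(b + 1)*(b - 3)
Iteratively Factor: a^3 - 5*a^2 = (a)*(a^2 - 5*a) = a*(a - 5)*(a)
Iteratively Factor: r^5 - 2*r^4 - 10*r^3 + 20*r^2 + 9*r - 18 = (r + 1)*(r^4 - 3*r^3 - 7*r^2 + 27*r - 18) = (r - 3)*(r + 1)*(r^3 - 7*r + 6) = (r - 3)*(r - 1)*(r + 1)*(r^2 + r - 6) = (r - 3)*(r - 1)*(r + 1)*(r + 3)*(r - 2)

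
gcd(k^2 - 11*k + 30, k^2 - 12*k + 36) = k - 6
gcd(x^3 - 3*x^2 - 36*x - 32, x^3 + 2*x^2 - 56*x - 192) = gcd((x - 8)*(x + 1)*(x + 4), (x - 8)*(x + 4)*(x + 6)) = x^2 - 4*x - 32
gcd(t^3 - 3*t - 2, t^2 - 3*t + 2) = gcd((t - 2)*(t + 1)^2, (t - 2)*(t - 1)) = t - 2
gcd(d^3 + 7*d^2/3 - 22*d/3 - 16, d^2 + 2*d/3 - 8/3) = d + 2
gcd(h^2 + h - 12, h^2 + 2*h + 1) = 1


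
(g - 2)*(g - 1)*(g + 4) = g^3 + g^2 - 10*g + 8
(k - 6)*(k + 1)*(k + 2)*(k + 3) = k^4 - 25*k^2 - 60*k - 36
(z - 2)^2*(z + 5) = z^3 + z^2 - 16*z + 20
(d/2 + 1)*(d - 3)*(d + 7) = d^3/2 + 3*d^2 - 13*d/2 - 21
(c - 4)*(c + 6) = c^2 + 2*c - 24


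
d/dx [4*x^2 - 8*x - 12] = 8*x - 8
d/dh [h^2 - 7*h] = 2*h - 7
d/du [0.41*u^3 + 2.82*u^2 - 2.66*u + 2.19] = 1.23*u^2 + 5.64*u - 2.66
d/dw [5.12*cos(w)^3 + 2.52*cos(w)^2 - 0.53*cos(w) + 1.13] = (-15.36*cos(w)^2 - 5.04*cos(w) + 0.53)*sin(w)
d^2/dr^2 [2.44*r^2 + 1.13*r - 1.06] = 4.88000000000000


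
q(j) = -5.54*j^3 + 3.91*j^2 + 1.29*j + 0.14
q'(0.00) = 1.29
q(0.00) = 0.14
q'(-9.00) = -1415.31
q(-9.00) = 4343.90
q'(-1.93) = -75.71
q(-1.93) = 52.04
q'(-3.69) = -253.87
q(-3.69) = 326.97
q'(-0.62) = -9.95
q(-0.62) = 2.16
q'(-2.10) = -88.43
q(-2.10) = 65.98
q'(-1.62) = -55.00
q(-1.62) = 31.87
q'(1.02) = -8.03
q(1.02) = -0.36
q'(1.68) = -32.48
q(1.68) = -12.93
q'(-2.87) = -158.05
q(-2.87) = 159.61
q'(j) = -16.62*j^2 + 7.82*j + 1.29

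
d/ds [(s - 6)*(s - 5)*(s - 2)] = 3*s^2 - 26*s + 52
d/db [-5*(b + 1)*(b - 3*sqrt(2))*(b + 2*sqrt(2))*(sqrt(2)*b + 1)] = -20*sqrt(2)*b^3 - 15*sqrt(2)*b^2 + 15*b^2 + 10*b + 130*sqrt(2)*b + 60 + 65*sqrt(2)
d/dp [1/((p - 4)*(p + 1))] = (3 - 2*p)/(p^4 - 6*p^3 + p^2 + 24*p + 16)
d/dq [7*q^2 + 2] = 14*q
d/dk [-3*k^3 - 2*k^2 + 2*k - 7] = -9*k^2 - 4*k + 2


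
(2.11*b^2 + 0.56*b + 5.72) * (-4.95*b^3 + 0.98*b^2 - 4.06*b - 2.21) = -10.4445*b^5 - 0.704200000000001*b^4 - 36.3318*b^3 - 1.3311*b^2 - 24.4608*b - 12.6412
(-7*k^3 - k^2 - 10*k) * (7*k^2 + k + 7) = -49*k^5 - 14*k^4 - 120*k^3 - 17*k^2 - 70*k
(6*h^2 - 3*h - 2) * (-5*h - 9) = -30*h^3 - 39*h^2 + 37*h + 18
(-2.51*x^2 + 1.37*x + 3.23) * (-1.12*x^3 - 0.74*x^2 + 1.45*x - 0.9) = 2.8112*x^5 + 0.323*x^4 - 8.2709*x^3 + 1.8553*x^2 + 3.4505*x - 2.907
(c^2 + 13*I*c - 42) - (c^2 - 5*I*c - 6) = 18*I*c - 36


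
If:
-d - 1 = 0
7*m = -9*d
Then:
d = -1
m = 9/7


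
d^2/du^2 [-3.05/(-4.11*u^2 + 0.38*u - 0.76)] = (-103.04181*u^2 + 9.52698*u + 3.05*(8.22*u - 0.38)*(16.44*u - 0.76) - 19.05396)/(4.11*u^2 - 0.38*u + 0.76)^3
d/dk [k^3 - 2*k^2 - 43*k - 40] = 3*k^2 - 4*k - 43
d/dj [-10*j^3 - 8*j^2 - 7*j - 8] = -30*j^2 - 16*j - 7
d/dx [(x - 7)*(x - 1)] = 2*x - 8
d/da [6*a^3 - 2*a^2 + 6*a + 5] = 18*a^2 - 4*a + 6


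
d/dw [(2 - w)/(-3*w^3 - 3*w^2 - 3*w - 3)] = (w^3 + w^2 + w - (w - 2)*(3*w^2 + 2*w + 1) + 1)/(3*(w^3 + w^2 + w + 1)^2)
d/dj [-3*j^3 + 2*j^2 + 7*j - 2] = -9*j^2 + 4*j + 7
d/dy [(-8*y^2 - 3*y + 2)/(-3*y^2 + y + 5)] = 17*(-y^2 - 4*y - 1)/(9*y^4 - 6*y^3 - 29*y^2 + 10*y + 25)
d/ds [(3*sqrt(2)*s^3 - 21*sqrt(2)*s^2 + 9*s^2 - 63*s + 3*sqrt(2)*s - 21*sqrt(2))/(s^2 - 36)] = 3*(sqrt(2)*s^4 - 109*sqrt(2)*s^2 + 21*s^2 - 216*s + 518*sqrt(2)*s - 36*sqrt(2) + 756)/(s^4 - 72*s^2 + 1296)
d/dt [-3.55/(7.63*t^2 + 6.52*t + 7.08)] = (54.173*t + 23.146)/(7.63*t^2 + 6.52*t + 7.08)^2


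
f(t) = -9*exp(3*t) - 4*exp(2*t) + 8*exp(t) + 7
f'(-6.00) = 0.02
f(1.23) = -372.85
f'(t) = -27*exp(3*t) - 8*exp(2*t) + 8*exp(t)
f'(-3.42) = 0.25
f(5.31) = -74730347.45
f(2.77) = -37462.86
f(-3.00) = 7.39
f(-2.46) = 7.65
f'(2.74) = -102086.44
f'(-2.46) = 0.61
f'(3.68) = -1694834.12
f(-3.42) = 7.26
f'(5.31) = -224030518.49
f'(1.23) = -1147.48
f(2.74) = -34259.01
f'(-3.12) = 0.34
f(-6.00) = 7.02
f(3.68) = -566822.04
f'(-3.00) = 0.38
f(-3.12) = 7.34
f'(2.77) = -111646.21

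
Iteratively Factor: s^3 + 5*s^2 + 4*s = (s + 1)*(s^2 + 4*s) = (s + 1)*(s + 4)*(s)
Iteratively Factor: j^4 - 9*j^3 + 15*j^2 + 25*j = (j)*(j^3 - 9*j^2 + 15*j + 25) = j*(j + 1)*(j^2 - 10*j + 25) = j*(j - 5)*(j + 1)*(j - 5)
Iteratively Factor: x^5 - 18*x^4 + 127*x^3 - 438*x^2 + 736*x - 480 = (x - 4)*(x^4 - 14*x^3 + 71*x^2 - 154*x + 120) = (x - 4)^2*(x^3 - 10*x^2 + 31*x - 30) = (x - 5)*(x - 4)^2*(x^2 - 5*x + 6) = (x - 5)*(x - 4)^2*(x - 3)*(x - 2)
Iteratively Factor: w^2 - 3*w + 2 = (w - 1)*(w - 2)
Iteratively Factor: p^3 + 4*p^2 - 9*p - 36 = (p + 4)*(p^2 - 9) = (p - 3)*(p + 4)*(p + 3)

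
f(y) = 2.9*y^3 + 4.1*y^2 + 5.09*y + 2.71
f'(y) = 8.7*y^2 + 8.2*y + 5.09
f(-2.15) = -18.10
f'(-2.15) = 27.68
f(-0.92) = -0.76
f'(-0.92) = 4.91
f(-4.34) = -179.22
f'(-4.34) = 133.37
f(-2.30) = -22.59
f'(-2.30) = 32.25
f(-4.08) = -146.77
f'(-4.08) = 116.46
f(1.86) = 45.02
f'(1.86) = 50.44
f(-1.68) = -8.02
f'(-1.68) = 15.87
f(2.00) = 52.49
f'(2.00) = 56.29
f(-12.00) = -4479.17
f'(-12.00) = 1159.49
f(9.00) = 2494.72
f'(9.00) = 783.59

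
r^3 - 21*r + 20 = (r - 4)*(r - 1)*(r + 5)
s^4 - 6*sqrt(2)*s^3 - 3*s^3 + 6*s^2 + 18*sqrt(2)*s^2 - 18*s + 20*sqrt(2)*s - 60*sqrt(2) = (s - 3)*(s - 5*sqrt(2))*(s - 2*sqrt(2))*(s + sqrt(2))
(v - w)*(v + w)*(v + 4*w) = v^3 + 4*v^2*w - v*w^2 - 4*w^3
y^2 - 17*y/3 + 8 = (y - 3)*(y - 8/3)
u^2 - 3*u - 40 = (u - 8)*(u + 5)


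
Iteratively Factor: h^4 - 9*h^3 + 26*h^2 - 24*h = (h - 4)*(h^3 - 5*h^2 + 6*h) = (h - 4)*(h - 2)*(h^2 - 3*h) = h*(h - 4)*(h - 2)*(h - 3)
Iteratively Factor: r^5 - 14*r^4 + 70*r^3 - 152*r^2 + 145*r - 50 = (r - 1)*(r^4 - 13*r^3 + 57*r^2 - 95*r + 50) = (r - 1)^2*(r^3 - 12*r^2 + 45*r - 50) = (r - 2)*(r - 1)^2*(r^2 - 10*r + 25) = (r - 5)*(r - 2)*(r - 1)^2*(r - 5)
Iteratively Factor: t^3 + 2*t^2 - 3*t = (t - 1)*(t^2 + 3*t) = (t - 1)*(t + 3)*(t)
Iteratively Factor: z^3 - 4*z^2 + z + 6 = (z + 1)*(z^2 - 5*z + 6) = (z - 3)*(z + 1)*(z - 2)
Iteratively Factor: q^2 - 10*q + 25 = (q - 5)*(q - 5)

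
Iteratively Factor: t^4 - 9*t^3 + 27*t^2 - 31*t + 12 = (t - 1)*(t^3 - 8*t^2 + 19*t - 12) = (t - 4)*(t - 1)*(t^2 - 4*t + 3) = (t - 4)*(t - 3)*(t - 1)*(t - 1)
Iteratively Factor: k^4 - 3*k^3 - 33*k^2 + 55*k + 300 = (k + 4)*(k^3 - 7*k^2 - 5*k + 75) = (k + 3)*(k + 4)*(k^2 - 10*k + 25) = (k - 5)*(k + 3)*(k + 4)*(k - 5)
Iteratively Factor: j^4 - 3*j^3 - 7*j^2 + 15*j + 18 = (j - 3)*(j^3 - 7*j - 6) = (j - 3)*(j + 2)*(j^2 - 2*j - 3) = (j - 3)*(j + 1)*(j + 2)*(j - 3)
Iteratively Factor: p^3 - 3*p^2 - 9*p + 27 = (p - 3)*(p^2 - 9) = (p - 3)^2*(p + 3)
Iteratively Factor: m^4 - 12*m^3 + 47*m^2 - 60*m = (m - 4)*(m^3 - 8*m^2 + 15*m) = m*(m - 4)*(m^2 - 8*m + 15) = m*(m - 4)*(m - 3)*(m - 5)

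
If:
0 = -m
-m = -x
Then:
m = 0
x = 0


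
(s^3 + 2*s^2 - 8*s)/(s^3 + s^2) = (s^2 + 2*s - 8)/(s*(s + 1))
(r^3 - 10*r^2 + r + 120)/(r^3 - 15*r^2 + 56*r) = (r^2 - 2*r - 15)/(r*(r - 7))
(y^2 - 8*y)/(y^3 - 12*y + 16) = y*(y - 8)/(y^3 - 12*y + 16)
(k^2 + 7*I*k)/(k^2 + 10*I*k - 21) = k/(k + 3*I)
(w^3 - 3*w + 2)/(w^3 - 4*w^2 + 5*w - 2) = (w + 2)/(w - 2)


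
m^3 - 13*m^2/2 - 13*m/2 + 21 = (m - 7)*(m - 3/2)*(m + 2)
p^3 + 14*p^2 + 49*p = p*(p + 7)^2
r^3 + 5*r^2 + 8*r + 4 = (r + 1)*(r + 2)^2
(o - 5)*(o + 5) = o^2 - 25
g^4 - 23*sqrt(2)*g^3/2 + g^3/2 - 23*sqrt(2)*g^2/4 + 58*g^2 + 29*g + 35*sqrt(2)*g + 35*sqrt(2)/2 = (g + 1/2)*(g - 7*sqrt(2))*(g - 5*sqrt(2))*(g + sqrt(2)/2)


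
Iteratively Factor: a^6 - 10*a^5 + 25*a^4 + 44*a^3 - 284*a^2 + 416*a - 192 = (a - 4)*(a^5 - 6*a^4 + a^3 + 48*a^2 - 92*a + 48) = (a - 4)^2*(a^4 - 2*a^3 - 7*a^2 + 20*a - 12) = (a - 4)^2*(a + 3)*(a^3 - 5*a^2 + 8*a - 4) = (a - 4)^2*(a - 2)*(a + 3)*(a^2 - 3*a + 2) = (a - 4)^2*(a - 2)^2*(a + 3)*(a - 1)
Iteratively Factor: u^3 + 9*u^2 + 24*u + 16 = (u + 4)*(u^2 + 5*u + 4) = (u + 1)*(u + 4)*(u + 4)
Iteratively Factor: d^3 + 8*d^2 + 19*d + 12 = (d + 3)*(d^2 + 5*d + 4) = (d + 1)*(d + 3)*(d + 4)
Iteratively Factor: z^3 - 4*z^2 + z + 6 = (z + 1)*(z^2 - 5*z + 6) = (z - 2)*(z + 1)*(z - 3)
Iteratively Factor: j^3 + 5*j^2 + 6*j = (j + 3)*(j^2 + 2*j) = (j + 2)*(j + 3)*(j)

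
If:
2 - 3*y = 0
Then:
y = 2/3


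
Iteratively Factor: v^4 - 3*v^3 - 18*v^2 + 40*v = (v)*(v^3 - 3*v^2 - 18*v + 40) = v*(v - 5)*(v^2 + 2*v - 8) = v*(v - 5)*(v + 4)*(v - 2)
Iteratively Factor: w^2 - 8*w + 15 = (w - 3)*(w - 5)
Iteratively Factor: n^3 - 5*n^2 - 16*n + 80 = (n - 5)*(n^2 - 16) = (n - 5)*(n + 4)*(n - 4)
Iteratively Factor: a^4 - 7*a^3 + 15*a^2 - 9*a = (a - 1)*(a^3 - 6*a^2 + 9*a) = (a - 3)*(a - 1)*(a^2 - 3*a) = (a - 3)^2*(a - 1)*(a)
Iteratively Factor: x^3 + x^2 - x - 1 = (x + 1)*(x^2 - 1) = (x - 1)*(x + 1)*(x + 1)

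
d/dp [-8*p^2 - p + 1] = -16*p - 1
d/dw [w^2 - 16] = 2*w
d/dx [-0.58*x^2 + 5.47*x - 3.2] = 5.47 - 1.16*x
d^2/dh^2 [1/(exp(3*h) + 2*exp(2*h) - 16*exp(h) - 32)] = ((-9*exp(2*h) - 8*exp(h) + 16)*(exp(3*h) + 2*exp(2*h) - 16*exp(h) - 32) + 2*(3*exp(2*h) + 4*exp(h) - 16)^2*exp(h))*exp(h)/(exp(3*h) + 2*exp(2*h) - 16*exp(h) - 32)^3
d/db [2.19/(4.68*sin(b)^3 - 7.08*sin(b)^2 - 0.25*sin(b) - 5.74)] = (-30.7476*sin(b)^2 + 31.0104*sin(b) + 0.5475)*cos(b)/(-4.68*sin(b)^3 + 7.08*sin(b)^2 + 0.25*sin(b) + 5.74)^2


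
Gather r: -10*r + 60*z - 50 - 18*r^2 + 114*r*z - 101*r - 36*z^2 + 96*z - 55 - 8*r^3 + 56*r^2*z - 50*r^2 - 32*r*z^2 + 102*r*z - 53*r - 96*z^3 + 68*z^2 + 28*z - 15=-8*r^3 + r^2*(56*z - 68) + r*(-32*z^2 + 216*z - 164) - 96*z^3 + 32*z^2 + 184*z - 120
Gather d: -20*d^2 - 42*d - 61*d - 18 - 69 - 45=-20*d^2 - 103*d - 132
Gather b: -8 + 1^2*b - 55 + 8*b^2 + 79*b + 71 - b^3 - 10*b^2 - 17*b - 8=-b^3 - 2*b^2 + 63*b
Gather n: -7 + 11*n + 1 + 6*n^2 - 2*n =6*n^2 + 9*n - 6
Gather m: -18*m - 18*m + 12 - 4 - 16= -36*m - 8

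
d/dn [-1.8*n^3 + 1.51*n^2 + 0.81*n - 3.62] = -5.4*n^2 + 3.02*n + 0.81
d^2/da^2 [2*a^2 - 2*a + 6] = 4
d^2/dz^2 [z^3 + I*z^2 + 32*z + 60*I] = 6*z + 2*I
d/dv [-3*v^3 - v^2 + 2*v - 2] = -9*v^2 - 2*v + 2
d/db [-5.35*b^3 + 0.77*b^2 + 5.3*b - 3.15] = -16.05*b^2 + 1.54*b + 5.3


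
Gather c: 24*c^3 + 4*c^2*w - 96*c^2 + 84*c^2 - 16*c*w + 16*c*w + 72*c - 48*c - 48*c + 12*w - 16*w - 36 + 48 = 24*c^3 + c^2*(4*w - 12) - 24*c - 4*w + 12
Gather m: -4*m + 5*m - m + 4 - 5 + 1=0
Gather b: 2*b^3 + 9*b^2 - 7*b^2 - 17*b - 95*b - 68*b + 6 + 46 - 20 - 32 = 2*b^3 + 2*b^2 - 180*b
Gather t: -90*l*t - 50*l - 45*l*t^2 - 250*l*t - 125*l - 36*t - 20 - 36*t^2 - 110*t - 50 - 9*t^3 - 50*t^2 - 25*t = -175*l - 9*t^3 + t^2*(-45*l - 86) + t*(-340*l - 171) - 70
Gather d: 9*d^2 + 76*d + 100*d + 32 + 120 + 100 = 9*d^2 + 176*d + 252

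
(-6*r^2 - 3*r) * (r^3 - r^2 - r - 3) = -6*r^5 + 3*r^4 + 9*r^3 + 21*r^2 + 9*r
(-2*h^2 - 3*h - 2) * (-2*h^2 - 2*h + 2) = 4*h^4 + 10*h^3 + 6*h^2 - 2*h - 4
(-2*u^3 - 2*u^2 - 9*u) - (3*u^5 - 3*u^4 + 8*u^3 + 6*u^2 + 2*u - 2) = -3*u^5 + 3*u^4 - 10*u^3 - 8*u^2 - 11*u + 2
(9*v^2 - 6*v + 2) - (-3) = 9*v^2 - 6*v + 5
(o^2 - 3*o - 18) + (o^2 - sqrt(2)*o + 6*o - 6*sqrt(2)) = 2*o^2 - sqrt(2)*o + 3*o - 18 - 6*sqrt(2)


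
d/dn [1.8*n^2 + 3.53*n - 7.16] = 3.6*n + 3.53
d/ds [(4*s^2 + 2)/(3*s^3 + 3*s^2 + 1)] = 2*s*(12*s^3 + 12*s^2 - 3*(3*s + 2)*(2*s^2 + 1) + 4)/(3*s^3 + 3*s^2 + 1)^2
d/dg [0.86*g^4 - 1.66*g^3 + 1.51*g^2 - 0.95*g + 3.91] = 3.44*g^3 - 4.98*g^2 + 3.02*g - 0.95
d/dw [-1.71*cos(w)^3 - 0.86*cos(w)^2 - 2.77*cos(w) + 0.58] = (5.13*cos(w)^2 + 1.72*cos(w) + 2.77)*sin(w)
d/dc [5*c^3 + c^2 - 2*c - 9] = 15*c^2 + 2*c - 2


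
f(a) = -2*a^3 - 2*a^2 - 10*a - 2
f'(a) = -6*a^2 - 4*a - 10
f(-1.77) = 20.52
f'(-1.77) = -21.72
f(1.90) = -41.94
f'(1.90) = -39.26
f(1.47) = -27.37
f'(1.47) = -28.85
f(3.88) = -187.73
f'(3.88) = -115.85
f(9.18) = -1809.59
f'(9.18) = -552.35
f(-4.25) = 157.91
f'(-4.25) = -101.38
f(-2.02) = 26.52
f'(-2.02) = -26.40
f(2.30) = -59.91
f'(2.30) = -50.94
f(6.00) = -566.00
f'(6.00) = -250.00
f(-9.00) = 1384.00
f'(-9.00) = -460.00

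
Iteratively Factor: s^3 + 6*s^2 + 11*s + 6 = (s + 3)*(s^2 + 3*s + 2) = (s + 1)*(s + 3)*(s + 2)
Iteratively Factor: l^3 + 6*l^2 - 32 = (l + 4)*(l^2 + 2*l - 8) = (l - 2)*(l + 4)*(l + 4)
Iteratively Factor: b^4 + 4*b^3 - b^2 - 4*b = (b + 4)*(b^3 - b) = (b - 1)*(b + 4)*(b^2 + b) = b*(b - 1)*(b + 4)*(b + 1)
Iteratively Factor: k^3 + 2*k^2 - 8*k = (k + 4)*(k^2 - 2*k) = k*(k + 4)*(k - 2)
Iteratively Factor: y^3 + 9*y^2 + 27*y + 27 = (y + 3)*(y^2 + 6*y + 9) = (y + 3)^2*(y + 3)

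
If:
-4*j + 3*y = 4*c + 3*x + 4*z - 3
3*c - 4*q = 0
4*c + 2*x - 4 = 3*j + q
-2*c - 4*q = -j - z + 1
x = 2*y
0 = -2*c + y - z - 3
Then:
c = -44/177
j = 107/177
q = -11/59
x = 586/177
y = 293/177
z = -50/59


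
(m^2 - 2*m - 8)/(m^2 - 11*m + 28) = (m + 2)/(m - 7)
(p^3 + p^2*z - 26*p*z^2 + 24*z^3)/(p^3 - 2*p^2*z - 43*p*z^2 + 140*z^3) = (-p^2 - 5*p*z + 6*z^2)/(-p^2 - 2*p*z + 35*z^2)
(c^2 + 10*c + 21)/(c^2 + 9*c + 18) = (c + 7)/(c + 6)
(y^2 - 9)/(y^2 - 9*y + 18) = (y + 3)/(y - 6)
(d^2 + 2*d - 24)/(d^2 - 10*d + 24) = (d + 6)/(d - 6)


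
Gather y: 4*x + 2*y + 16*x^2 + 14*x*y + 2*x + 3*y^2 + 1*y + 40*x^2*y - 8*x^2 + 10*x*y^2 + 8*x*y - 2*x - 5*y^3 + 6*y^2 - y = 8*x^2 + 4*x - 5*y^3 + y^2*(10*x + 9) + y*(40*x^2 + 22*x + 2)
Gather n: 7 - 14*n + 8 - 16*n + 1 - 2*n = 16 - 32*n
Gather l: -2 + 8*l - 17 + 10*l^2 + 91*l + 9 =10*l^2 + 99*l - 10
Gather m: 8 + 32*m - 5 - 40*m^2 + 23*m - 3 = -40*m^2 + 55*m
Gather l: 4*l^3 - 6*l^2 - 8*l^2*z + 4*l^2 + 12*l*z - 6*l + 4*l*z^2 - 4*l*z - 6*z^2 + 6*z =4*l^3 + l^2*(-8*z - 2) + l*(4*z^2 + 8*z - 6) - 6*z^2 + 6*z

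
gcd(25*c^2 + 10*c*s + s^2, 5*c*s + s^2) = 5*c + s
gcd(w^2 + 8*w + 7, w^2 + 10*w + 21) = w + 7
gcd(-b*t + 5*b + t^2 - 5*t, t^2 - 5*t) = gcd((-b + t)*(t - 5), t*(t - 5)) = t - 5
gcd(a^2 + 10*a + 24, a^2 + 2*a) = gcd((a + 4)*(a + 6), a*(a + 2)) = 1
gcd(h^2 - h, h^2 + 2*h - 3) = h - 1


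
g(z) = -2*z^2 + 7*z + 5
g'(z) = 7 - 4*z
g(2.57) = 9.78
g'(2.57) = -3.28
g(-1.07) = -4.78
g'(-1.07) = 11.28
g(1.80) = 11.12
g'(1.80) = -0.20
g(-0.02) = 4.86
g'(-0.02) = 7.08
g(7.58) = -56.85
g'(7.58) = -23.32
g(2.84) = 8.75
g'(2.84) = -4.36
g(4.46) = -3.56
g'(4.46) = -10.84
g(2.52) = 9.94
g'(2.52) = -3.08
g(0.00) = 5.00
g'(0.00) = 7.00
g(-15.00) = -550.00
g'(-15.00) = 67.00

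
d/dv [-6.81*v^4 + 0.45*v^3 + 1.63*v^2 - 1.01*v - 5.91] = -27.24*v^3 + 1.35*v^2 + 3.26*v - 1.01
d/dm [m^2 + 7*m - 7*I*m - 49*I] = 2*m + 7 - 7*I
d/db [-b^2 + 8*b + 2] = 8 - 2*b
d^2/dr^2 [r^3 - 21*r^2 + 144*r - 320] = 6*r - 42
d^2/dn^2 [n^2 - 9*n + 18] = 2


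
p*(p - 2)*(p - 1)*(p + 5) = p^4 + 2*p^3 - 13*p^2 + 10*p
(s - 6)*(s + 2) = s^2 - 4*s - 12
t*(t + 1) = t^2 + t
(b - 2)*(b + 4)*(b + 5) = b^3 + 7*b^2 + 2*b - 40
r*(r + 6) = r^2 + 6*r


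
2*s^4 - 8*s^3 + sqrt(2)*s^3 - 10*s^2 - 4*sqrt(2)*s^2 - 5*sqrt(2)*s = s*(s - 5)*(sqrt(2)*s + 1)*(sqrt(2)*s + sqrt(2))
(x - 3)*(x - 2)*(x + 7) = x^3 + 2*x^2 - 29*x + 42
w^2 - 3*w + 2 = (w - 2)*(w - 1)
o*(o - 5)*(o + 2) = o^3 - 3*o^2 - 10*o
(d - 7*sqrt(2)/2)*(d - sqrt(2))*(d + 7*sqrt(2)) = d^3 + 5*sqrt(2)*d^2/2 - 56*d + 49*sqrt(2)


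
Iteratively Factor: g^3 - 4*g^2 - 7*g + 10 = (g + 2)*(g^2 - 6*g + 5) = (g - 5)*(g + 2)*(g - 1)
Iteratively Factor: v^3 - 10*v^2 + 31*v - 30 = (v - 5)*(v^2 - 5*v + 6) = (v - 5)*(v - 3)*(v - 2)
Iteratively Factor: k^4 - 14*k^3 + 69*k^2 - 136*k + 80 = (k - 4)*(k^3 - 10*k^2 + 29*k - 20) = (k - 5)*(k - 4)*(k^2 - 5*k + 4) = (k - 5)*(k - 4)*(k - 1)*(k - 4)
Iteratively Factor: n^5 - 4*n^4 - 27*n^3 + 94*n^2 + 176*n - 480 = (n + 3)*(n^4 - 7*n^3 - 6*n^2 + 112*n - 160) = (n - 4)*(n + 3)*(n^3 - 3*n^2 - 18*n + 40) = (n - 5)*(n - 4)*(n + 3)*(n^2 + 2*n - 8) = (n - 5)*(n - 4)*(n - 2)*(n + 3)*(n + 4)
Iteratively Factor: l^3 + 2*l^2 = (l)*(l^2 + 2*l) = l*(l + 2)*(l)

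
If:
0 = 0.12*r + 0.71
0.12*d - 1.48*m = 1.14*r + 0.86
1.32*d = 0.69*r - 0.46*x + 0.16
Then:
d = -0.348484848484849*x - 2.97159090909091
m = 3.73541154791155 - 0.0282555282555283*x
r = -5.92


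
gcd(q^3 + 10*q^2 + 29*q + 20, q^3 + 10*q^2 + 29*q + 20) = q^3 + 10*q^2 + 29*q + 20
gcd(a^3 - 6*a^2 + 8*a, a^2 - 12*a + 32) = a - 4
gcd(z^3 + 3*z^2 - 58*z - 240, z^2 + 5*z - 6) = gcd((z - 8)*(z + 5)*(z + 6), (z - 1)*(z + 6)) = z + 6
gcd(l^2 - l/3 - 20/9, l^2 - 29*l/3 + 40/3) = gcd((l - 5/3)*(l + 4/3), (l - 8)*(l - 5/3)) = l - 5/3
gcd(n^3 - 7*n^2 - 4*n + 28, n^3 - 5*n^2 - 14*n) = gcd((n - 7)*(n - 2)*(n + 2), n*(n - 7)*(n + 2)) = n^2 - 5*n - 14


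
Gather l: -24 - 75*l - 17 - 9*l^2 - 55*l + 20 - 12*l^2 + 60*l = -21*l^2 - 70*l - 21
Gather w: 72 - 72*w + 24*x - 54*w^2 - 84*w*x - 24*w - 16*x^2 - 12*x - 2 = -54*w^2 + w*(-84*x - 96) - 16*x^2 + 12*x + 70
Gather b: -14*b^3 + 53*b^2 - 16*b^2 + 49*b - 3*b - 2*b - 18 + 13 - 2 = -14*b^3 + 37*b^2 + 44*b - 7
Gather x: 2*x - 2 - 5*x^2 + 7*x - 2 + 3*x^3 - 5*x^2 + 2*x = 3*x^3 - 10*x^2 + 11*x - 4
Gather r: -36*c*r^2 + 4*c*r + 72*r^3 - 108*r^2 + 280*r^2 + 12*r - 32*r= 72*r^3 + r^2*(172 - 36*c) + r*(4*c - 20)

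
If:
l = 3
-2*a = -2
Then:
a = 1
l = 3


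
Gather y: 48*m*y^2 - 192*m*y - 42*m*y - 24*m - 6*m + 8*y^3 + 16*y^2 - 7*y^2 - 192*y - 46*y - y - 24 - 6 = -30*m + 8*y^3 + y^2*(48*m + 9) + y*(-234*m - 239) - 30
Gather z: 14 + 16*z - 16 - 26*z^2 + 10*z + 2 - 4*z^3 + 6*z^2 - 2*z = -4*z^3 - 20*z^2 + 24*z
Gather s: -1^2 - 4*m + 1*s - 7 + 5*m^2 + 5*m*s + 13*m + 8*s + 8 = 5*m^2 + 9*m + s*(5*m + 9)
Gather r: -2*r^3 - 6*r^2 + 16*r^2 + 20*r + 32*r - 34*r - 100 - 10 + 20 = -2*r^3 + 10*r^2 + 18*r - 90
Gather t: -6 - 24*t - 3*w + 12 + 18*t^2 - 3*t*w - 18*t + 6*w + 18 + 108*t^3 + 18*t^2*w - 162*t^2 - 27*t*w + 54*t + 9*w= 108*t^3 + t^2*(18*w - 144) + t*(12 - 30*w) + 12*w + 24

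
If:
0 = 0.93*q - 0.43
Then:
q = 0.46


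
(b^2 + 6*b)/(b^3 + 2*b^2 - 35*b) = (b + 6)/(b^2 + 2*b - 35)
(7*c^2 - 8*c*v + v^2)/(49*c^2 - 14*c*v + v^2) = (-c + v)/(-7*c + v)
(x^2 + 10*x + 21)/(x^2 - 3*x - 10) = (x^2 + 10*x + 21)/(x^2 - 3*x - 10)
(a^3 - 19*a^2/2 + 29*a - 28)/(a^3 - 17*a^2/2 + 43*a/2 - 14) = (a - 2)/(a - 1)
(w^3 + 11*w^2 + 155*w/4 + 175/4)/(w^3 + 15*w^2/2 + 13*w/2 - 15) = (2*w^2 + 17*w + 35)/(2*(w^2 + 5*w - 6))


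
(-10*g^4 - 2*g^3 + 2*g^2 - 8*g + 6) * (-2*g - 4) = 20*g^5 + 44*g^4 + 4*g^3 + 8*g^2 + 20*g - 24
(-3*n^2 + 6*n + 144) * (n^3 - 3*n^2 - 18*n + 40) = -3*n^5 + 15*n^4 + 180*n^3 - 660*n^2 - 2352*n + 5760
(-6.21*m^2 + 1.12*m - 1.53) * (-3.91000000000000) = 24.2811*m^2 - 4.3792*m + 5.9823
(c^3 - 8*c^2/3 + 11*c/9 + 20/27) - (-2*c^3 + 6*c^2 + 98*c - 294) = 3*c^3 - 26*c^2/3 - 871*c/9 + 7958/27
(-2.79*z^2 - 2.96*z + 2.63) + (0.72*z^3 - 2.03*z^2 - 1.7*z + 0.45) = 0.72*z^3 - 4.82*z^2 - 4.66*z + 3.08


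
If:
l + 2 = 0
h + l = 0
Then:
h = 2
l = -2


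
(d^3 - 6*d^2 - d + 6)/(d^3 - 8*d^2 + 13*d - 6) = (d + 1)/(d - 1)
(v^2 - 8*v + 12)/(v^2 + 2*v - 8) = (v - 6)/(v + 4)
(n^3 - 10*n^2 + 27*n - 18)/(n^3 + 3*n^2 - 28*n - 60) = (n^3 - 10*n^2 + 27*n - 18)/(n^3 + 3*n^2 - 28*n - 60)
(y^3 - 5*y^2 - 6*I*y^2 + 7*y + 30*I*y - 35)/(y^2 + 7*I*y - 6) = (y^2 - y*(5 + 7*I) + 35*I)/(y + 6*I)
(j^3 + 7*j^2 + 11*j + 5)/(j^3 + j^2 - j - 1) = (j + 5)/(j - 1)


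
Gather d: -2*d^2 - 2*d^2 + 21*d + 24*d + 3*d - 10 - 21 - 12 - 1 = -4*d^2 + 48*d - 44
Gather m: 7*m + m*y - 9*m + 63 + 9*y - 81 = m*(y - 2) + 9*y - 18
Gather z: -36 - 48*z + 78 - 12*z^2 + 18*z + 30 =-12*z^2 - 30*z + 72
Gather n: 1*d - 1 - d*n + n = d + n*(1 - d) - 1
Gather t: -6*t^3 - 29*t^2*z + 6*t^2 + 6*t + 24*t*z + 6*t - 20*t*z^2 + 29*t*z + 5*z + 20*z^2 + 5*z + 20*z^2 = -6*t^3 + t^2*(6 - 29*z) + t*(-20*z^2 + 53*z + 12) + 40*z^2 + 10*z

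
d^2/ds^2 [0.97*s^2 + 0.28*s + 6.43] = 1.94000000000000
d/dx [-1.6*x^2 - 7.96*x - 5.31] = -3.2*x - 7.96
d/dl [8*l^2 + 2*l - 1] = 16*l + 2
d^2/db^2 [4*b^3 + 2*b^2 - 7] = 24*b + 4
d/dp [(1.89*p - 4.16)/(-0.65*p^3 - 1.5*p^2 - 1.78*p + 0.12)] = (2.457*p^3 - 5.277*p^2 - 12.48*p - 7.178)/(0.4225*p^6 + 1.95*p^5 + 4.564*p^4 + 5.184*p^3 + 2.8084*p^2 - 0.4272*p + 0.0144)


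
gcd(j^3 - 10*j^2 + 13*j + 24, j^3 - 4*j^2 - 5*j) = j + 1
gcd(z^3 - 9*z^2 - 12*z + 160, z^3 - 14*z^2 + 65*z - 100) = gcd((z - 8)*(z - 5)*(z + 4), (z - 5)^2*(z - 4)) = z - 5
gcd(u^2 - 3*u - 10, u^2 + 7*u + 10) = u + 2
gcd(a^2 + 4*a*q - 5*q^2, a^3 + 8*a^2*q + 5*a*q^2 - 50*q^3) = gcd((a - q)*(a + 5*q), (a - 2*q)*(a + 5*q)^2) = a + 5*q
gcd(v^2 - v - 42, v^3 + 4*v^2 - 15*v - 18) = v + 6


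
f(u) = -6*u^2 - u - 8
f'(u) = -12*u - 1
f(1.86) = -30.62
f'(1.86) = -23.32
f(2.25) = -40.62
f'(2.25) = -28.00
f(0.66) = -11.27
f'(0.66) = -8.92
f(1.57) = -24.36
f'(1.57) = -19.84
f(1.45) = -22.06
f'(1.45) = -18.40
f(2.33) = -42.90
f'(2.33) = -28.96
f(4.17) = -116.50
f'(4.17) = -51.04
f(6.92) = -302.24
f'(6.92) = -84.04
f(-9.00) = -485.00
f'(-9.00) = 107.00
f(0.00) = -8.00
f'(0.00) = -1.00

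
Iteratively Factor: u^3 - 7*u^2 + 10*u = (u)*(u^2 - 7*u + 10) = u*(u - 5)*(u - 2)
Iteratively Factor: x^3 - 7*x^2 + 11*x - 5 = (x - 1)*(x^2 - 6*x + 5) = (x - 1)^2*(x - 5)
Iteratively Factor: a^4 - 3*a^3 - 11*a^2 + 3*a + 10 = (a - 1)*(a^3 - 2*a^2 - 13*a - 10) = (a - 5)*(a - 1)*(a^2 + 3*a + 2) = (a - 5)*(a - 1)*(a + 2)*(a + 1)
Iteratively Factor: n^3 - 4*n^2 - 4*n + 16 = (n + 2)*(n^2 - 6*n + 8) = (n - 2)*(n + 2)*(n - 4)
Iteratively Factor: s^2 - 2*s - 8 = (s - 4)*(s + 2)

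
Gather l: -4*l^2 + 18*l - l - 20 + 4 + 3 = -4*l^2 + 17*l - 13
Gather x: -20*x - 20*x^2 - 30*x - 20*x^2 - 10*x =-40*x^2 - 60*x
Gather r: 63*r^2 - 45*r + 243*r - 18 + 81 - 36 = 63*r^2 + 198*r + 27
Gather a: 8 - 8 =0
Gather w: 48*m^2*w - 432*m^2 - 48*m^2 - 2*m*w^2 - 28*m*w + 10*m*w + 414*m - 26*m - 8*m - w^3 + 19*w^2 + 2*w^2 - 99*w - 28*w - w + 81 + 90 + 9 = -480*m^2 + 380*m - w^3 + w^2*(21 - 2*m) + w*(48*m^2 - 18*m - 128) + 180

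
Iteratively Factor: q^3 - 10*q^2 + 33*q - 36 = (q - 4)*(q^2 - 6*q + 9) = (q - 4)*(q - 3)*(q - 3)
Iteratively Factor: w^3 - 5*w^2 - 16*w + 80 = (w - 5)*(w^2 - 16) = (w - 5)*(w + 4)*(w - 4)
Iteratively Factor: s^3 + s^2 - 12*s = (s + 4)*(s^2 - 3*s) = s*(s + 4)*(s - 3)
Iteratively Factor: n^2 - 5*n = (n)*(n - 5)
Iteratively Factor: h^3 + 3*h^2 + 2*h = (h + 1)*(h^2 + 2*h) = (h + 1)*(h + 2)*(h)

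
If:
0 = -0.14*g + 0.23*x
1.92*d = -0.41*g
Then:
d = -0.350818452380952*x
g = 1.64285714285714*x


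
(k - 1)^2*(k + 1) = k^3 - k^2 - k + 1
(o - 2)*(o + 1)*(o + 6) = o^3 + 5*o^2 - 8*o - 12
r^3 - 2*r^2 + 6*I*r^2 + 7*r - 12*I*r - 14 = (r - 2)*(r - I)*(r + 7*I)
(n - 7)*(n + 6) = n^2 - n - 42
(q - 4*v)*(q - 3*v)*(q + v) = q^3 - 6*q^2*v + 5*q*v^2 + 12*v^3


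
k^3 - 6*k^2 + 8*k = k*(k - 4)*(k - 2)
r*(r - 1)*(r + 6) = r^3 + 5*r^2 - 6*r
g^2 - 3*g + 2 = (g - 2)*(g - 1)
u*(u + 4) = u^2 + 4*u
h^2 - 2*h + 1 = (h - 1)^2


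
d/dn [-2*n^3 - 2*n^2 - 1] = 2*n*(-3*n - 2)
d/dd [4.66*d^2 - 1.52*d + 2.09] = 9.32*d - 1.52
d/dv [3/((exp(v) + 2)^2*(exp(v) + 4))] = -3*(3*exp(v) + 10)*exp(v)/((exp(v) + 2)^3*(exp(v) + 4)^2)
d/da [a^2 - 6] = 2*a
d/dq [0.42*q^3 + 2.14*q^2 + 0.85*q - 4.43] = 1.26*q^2 + 4.28*q + 0.85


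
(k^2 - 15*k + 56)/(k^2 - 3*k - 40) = (k - 7)/(k + 5)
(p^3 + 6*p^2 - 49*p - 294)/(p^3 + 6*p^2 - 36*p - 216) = (p^2 - 49)/(p^2 - 36)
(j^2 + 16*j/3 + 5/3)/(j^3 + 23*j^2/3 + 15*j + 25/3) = (3*j + 1)/(3*j^2 + 8*j + 5)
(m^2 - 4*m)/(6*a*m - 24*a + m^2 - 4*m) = m/(6*a + m)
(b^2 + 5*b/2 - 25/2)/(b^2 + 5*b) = (b - 5/2)/b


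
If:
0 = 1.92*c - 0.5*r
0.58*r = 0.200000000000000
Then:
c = 0.09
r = 0.34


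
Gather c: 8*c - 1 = 8*c - 1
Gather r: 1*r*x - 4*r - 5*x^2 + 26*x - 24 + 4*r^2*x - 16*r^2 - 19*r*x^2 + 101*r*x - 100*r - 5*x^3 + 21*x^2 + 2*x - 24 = r^2*(4*x - 16) + r*(-19*x^2 + 102*x - 104) - 5*x^3 + 16*x^2 + 28*x - 48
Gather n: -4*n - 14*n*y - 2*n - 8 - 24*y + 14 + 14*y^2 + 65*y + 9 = n*(-14*y - 6) + 14*y^2 + 41*y + 15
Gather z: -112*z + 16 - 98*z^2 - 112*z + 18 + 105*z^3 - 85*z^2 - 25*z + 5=105*z^3 - 183*z^2 - 249*z + 39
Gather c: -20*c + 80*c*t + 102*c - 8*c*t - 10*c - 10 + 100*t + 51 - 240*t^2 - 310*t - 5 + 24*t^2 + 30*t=c*(72*t + 72) - 216*t^2 - 180*t + 36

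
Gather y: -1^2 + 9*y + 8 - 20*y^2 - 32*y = -20*y^2 - 23*y + 7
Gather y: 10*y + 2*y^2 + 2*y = 2*y^2 + 12*y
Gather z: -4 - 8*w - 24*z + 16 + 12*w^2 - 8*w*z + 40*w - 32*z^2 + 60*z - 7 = 12*w^2 + 32*w - 32*z^2 + z*(36 - 8*w) + 5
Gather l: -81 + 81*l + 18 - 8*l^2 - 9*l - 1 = -8*l^2 + 72*l - 64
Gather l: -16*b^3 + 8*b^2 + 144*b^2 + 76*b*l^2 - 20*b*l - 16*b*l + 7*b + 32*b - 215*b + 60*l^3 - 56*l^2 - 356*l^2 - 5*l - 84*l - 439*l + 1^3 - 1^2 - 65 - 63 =-16*b^3 + 152*b^2 - 176*b + 60*l^3 + l^2*(76*b - 412) + l*(-36*b - 528) - 128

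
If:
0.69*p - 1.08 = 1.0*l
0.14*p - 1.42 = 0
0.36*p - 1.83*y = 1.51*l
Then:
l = 5.92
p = 10.14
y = -2.89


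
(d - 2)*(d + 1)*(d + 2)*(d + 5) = d^4 + 6*d^3 + d^2 - 24*d - 20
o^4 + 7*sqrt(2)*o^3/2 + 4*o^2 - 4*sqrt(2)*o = o*(o - sqrt(2)/2)*(o + 2*sqrt(2))^2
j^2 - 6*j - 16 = (j - 8)*(j + 2)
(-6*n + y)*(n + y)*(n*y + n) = -6*n^3*y - 6*n^3 - 5*n^2*y^2 - 5*n^2*y + n*y^3 + n*y^2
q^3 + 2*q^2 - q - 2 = (q - 1)*(q + 1)*(q + 2)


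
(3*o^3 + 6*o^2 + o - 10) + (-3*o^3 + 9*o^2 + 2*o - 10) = 15*o^2 + 3*o - 20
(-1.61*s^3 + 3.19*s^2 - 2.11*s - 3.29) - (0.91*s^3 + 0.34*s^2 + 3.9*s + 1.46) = -2.52*s^3 + 2.85*s^2 - 6.01*s - 4.75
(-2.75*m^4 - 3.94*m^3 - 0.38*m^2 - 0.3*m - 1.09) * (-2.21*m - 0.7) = 6.0775*m^5 + 10.6324*m^4 + 3.5978*m^3 + 0.929*m^2 + 2.6189*m + 0.763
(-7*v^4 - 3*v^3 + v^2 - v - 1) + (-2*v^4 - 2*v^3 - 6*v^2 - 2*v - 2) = -9*v^4 - 5*v^3 - 5*v^2 - 3*v - 3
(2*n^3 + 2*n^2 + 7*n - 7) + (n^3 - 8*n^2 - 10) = 3*n^3 - 6*n^2 + 7*n - 17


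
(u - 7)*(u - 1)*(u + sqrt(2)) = u^3 - 8*u^2 + sqrt(2)*u^2 - 8*sqrt(2)*u + 7*u + 7*sqrt(2)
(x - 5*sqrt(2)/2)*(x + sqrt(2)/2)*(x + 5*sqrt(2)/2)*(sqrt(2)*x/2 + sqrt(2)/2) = sqrt(2)*x^4/2 + x^3/2 + sqrt(2)*x^3/2 - 25*sqrt(2)*x^2/4 + x^2/2 - 25*sqrt(2)*x/4 - 25*x/4 - 25/4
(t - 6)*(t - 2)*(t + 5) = t^3 - 3*t^2 - 28*t + 60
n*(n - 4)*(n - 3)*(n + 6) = n^4 - n^3 - 30*n^2 + 72*n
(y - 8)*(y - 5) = y^2 - 13*y + 40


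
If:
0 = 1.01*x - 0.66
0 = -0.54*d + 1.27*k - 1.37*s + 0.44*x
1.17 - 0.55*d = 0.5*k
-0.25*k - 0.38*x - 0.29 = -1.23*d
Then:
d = 0.75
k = 1.52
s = 1.32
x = 0.65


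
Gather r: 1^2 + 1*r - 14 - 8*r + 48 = 35 - 7*r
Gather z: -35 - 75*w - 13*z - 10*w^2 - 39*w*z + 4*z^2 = -10*w^2 - 75*w + 4*z^2 + z*(-39*w - 13) - 35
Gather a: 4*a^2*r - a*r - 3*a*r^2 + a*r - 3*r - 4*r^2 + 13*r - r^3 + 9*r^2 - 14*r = 4*a^2*r - 3*a*r^2 - r^3 + 5*r^2 - 4*r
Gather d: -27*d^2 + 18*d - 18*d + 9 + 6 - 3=12 - 27*d^2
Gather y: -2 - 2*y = -2*y - 2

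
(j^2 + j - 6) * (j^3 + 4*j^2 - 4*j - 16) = j^5 + 5*j^4 - 6*j^3 - 44*j^2 + 8*j + 96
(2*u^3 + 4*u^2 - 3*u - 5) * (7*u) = 14*u^4 + 28*u^3 - 21*u^2 - 35*u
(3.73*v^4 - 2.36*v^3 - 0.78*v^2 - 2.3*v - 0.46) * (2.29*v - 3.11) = 8.5417*v^5 - 17.0047*v^4 + 5.5534*v^3 - 2.8412*v^2 + 6.0996*v + 1.4306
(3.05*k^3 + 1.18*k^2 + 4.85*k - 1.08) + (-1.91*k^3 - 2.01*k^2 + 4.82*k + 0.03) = 1.14*k^3 - 0.83*k^2 + 9.67*k - 1.05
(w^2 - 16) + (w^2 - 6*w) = 2*w^2 - 6*w - 16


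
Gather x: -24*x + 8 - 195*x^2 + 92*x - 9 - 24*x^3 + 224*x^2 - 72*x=-24*x^3 + 29*x^2 - 4*x - 1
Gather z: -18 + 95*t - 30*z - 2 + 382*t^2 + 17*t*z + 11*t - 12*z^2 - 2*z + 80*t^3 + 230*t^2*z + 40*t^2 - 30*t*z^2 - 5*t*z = 80*t^3 + 422*t^2 + 106*t + z^2*(-30*t - 12) + z*(230*t^2 + 12*t - 32) - 20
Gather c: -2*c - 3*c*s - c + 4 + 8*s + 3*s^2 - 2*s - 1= c*(-3*s - 3) + 3*s^2 + 6*s + 3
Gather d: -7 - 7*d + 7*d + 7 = 0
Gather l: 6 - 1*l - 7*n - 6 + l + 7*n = 0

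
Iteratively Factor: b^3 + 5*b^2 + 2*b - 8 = (b + 4)*(b^2 + b - 2) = (b + 2)*(b + 4)*(b - 1)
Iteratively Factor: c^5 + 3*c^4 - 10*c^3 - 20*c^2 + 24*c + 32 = (c - 2)*(c^4 + 5*c^3 - 20*c - 16) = (c - 2)*(c + 1)*(c^3 + 4*c^2 - 4*c - 16) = (c - 2)*(c + 1)*(c + 2)*(c^2 + 2*c - 8) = (c - 2)^2*(c + 1)*(c + 2)*(c + 4)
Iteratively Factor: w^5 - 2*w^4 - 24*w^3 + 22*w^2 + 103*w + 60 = (w + 1)*(w^4 - 3*w^3 - 21*w^2 + 43*w + 60) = (w - 5)*(w + 1)*(w^3 + 2*w^2 - 11*w - 12) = (w - 5)*(w - 3)*(w + 1)*(w^2 + 5*w + 4) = (w - 5)*(w - 3)*(w + 1)^2*(w + 4)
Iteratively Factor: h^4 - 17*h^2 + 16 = (h - 4)*(h^3 + 4*h^2 - h - 4) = (h - 4)*(h - 1)*(h^2 + 5*h + 4) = (h - 4)*(h - 1)*(h + 4)*(h + 1)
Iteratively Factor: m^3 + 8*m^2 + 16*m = (m)*(m^2 + 8*m + 16) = m*(m + 4)*(m + 4)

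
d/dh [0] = 0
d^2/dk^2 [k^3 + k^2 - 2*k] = 6*k + 2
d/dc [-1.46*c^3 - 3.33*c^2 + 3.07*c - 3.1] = -4.38*c^2 - 6.66*c + 3.07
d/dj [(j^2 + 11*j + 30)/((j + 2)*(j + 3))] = 6*(-j^2 - 8*j - 14)/(j^4 + 10*j^3 + 37*j^2 + 60*j + 36)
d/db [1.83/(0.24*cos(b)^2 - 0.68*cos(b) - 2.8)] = (0.8784*cos(b) - 1.2444)*sin(b)/(-0.24*cos(b)^2 + 0.68*cos(b) + 2.8)^2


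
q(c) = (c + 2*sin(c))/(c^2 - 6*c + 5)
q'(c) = (6 - 2*c)*(c + 2*sin(c))/(c^2 - 6*c + 5)^2 + (2*cos(c) + 1)/(c^2 - 6*c + 5)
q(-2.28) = -0.16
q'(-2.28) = -0.08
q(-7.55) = -0.09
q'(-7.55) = -0.00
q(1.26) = -3.25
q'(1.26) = 9.99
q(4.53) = -1.54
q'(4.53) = -3.23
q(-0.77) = -0.21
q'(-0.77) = 0.08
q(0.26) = 0.22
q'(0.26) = 1.18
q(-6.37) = -0.08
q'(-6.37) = 0.02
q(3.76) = -0.76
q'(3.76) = -0.15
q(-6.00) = -0.07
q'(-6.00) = 0.02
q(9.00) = 0.31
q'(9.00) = -0.14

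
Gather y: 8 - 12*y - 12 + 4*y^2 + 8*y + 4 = 4*y^2 - 4*y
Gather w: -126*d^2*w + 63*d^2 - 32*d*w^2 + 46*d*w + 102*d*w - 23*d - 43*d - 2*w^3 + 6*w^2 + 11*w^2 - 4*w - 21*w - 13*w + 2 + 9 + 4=63*d^2 - 66*d - 2*w^3 + w^2*(17 - 32*d) + w*(-126*d^2 + 148*d - 38) + 15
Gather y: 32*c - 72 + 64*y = 32*c + 64*y - 72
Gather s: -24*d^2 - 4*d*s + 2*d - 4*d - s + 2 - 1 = -24*d^2 - 2*d + s*(-4*d - 1) + 1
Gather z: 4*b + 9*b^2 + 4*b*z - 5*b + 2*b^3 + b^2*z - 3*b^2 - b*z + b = 2*b^3 + 6*b^2 + z*(b^2 + 3*b)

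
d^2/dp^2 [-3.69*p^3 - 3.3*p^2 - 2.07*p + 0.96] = -22.14*p - 6.6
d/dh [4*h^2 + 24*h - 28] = 8*h + 24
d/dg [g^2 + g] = 2*g + 1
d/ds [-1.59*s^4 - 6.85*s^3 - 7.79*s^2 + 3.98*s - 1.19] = -6.36*s^3 - 20.55*s^2 - 15.58*s + 3.98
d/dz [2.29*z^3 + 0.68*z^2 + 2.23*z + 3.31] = 6.87*z^2 + 1.36*z + 2.23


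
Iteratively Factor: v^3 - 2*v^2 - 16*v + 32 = (v + 4)*(v^2 - 6*v + 8) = (v - 4)*(v + 4)*(v - 2)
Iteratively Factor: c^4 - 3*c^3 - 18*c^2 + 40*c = (c - 5)*(c^3 + 2*c^2 - 8*c) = (c - 5)*(c + 4)*(c^2 - 2*c) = c*(c - 5)*(c + 4)*(c - 2)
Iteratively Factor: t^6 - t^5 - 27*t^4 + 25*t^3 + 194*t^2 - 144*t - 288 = (t - 2)*(t^5 + t^4 - 25*t^3 - 25*t^2 + 144*t + 144) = (t - 2)*(t + 3)*(t^4 - 2*t^3 - 19*t^2 + 32*t + 48) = (t - 2)*(t + 3)*(t + 4)*(t^3 - 6*t^2 + 5*t + 12) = (t - 4)*(t - 2)*(t + 3)*(t + 4)*(t^2 - 2*t - 3) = (t - 4)*(t - 3)*(t - 2)*(t + 3)*(t + 4)*(t + 1)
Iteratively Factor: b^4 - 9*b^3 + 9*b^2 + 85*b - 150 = (b - 5)*(b^3 - 4*b^2 - 11*b + 30) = (b - 5)^2*(b^2 + b - 6) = (b - 5)^2*(b + 3)*(b - 2)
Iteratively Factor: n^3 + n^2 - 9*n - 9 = (n + 1)*(n^2 - 9) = (n + 1)*(n + 3)*(n - 3)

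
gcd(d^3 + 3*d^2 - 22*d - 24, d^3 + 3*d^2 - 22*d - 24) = d^3 + 3*d^2 - 22*d - 24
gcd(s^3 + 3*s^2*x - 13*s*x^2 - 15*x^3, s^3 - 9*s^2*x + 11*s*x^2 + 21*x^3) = -s^2 + 2*s*x + 3*x^2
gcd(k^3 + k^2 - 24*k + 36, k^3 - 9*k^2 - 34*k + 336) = k + 6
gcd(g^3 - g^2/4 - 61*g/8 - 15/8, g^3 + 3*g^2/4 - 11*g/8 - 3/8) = g + 1/4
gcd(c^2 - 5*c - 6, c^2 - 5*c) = 1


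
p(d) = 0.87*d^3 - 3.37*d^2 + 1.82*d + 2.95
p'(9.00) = 152.57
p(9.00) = 380.59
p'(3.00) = 5.09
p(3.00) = 1.57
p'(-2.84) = 42.01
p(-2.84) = -49.33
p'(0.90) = -2.13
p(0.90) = 2.49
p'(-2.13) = 28.02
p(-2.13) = -24.62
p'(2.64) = 2.22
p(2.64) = 0.28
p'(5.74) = 49.13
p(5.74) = 66.90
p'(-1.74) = 21.45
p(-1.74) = -15.00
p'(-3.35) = 53.69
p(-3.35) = -73.67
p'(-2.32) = 31.50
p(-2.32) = -30.27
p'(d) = 2.61*d^2 - 6.74*d + 1.82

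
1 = 1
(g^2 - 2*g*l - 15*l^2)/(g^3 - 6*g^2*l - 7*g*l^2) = (-g^2 + 2*g*l + 15*l^2)/(g*(-g^2 + 6*g*l + 7*l^2))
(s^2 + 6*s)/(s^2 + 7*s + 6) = s/(s + 1)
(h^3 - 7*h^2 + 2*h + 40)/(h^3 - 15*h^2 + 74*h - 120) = (h + 2)/(h - 6)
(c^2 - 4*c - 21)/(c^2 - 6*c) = (c^2 - 4*c - 21)/(c*(c - 6))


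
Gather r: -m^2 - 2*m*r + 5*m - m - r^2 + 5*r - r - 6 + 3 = -m^2 + 4*m - r^2 + r*(4 - 2*m) - 3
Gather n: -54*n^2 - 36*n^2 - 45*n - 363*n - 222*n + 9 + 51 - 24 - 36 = -90*n^2 - 630*n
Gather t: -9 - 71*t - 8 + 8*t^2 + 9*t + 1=8*t^2 - 62*t - 16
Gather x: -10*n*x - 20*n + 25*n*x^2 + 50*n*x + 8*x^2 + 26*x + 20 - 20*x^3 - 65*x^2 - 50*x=-20*n - 20*x^3 + x^2*(25*n - 57) + x*(40*n - 24) + 20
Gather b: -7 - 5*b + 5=-5*b - 2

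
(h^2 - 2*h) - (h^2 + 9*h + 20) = -11*h - 20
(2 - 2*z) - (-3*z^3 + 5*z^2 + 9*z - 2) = 3*z^3 - 5*z^2 - 11*z + 4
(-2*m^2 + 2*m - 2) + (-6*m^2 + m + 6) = -8*m^2 + 3*m + 4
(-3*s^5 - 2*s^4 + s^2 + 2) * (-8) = 24*s^5 + 16*s^4 - 8*s^2 - 16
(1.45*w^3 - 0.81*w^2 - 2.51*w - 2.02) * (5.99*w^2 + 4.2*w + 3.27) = 8.6855*w^5 + 1.2381*w^4 - 13.6954*w^3 - 25.2905*w^2 - 16.6917*w - 6.6054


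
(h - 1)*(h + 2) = h^2 + h - 2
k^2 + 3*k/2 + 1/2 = (k + 1/2)*(k + 1)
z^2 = z^2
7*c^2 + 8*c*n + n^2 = (c + n)*(7*c + n)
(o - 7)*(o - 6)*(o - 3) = o^3 - 16*o^2 + 81*o - 126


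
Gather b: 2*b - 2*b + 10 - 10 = 0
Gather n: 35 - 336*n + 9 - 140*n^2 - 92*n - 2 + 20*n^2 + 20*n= -120*n^2 - 408*n + 42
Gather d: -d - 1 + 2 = 1 - d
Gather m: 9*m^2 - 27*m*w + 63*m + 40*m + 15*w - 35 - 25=9*m^2 + m*(103 - 27*w) + 15*w - 60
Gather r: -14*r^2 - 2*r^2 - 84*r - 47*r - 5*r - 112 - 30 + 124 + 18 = -16*r^2 - 136*r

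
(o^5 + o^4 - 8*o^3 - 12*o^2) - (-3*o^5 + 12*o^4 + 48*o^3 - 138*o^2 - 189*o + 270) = 4*o^5 - 11*o^4 - 56*o^3 + 126*o^2 + 189*o - 270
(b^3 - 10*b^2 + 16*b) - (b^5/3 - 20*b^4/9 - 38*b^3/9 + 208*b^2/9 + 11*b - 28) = -b^5/3 + 20*b^4/9 + 47*b^3/9 - 298*b^2/9 + 5*b + 28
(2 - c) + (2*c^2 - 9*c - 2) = 2*c^2 - 10*c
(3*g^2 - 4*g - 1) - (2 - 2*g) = 3*g^2 - 2*g - 3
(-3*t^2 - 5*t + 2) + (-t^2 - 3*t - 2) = -4*t^2 - 8*t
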